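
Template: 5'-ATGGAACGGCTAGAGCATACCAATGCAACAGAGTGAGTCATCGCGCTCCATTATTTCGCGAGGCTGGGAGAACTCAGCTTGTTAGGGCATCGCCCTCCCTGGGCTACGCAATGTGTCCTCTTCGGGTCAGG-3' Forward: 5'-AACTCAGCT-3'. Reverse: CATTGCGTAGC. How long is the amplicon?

Scanning the template, AACTCAGCT occurs at positions 71–79; this primer anneals to the bottom strand there with its 3' end pointing downstream.
Taking the reverse complement of CATTGCGTAGC gives GCTACGCAATG, found at positions 103–113 on the template; the primer anneals here to the top strand with its 3' end pointing upstream.
Product length = (reverse-primer end) − (forward-primer start) + 1 = 113 − 71 + 1 = 43 bp.

43 bp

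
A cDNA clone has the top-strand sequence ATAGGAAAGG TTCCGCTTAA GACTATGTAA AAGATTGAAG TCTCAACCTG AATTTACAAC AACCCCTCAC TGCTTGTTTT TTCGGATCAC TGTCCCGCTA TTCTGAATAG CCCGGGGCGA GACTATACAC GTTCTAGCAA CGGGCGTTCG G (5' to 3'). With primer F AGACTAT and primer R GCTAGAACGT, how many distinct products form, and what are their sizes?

The forward primer AGACTAT matches the top strand at positions 20–26, 120–126.
The reverse primer's reverse complement is ACGTTCTAGC, matching at positions 129–138.
Each forward site pairs with the reverse site to give a product ending at position 138: sizes 119, 19 bp.

Two products: 119 bp, 19 bp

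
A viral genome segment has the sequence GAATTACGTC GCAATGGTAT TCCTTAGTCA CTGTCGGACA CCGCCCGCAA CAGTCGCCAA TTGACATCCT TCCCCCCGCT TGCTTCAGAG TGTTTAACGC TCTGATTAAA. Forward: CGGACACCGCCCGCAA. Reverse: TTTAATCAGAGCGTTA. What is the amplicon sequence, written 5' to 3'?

5'-CGGACACCGCCCGCAACAGTCGCCAATTGACATCCTTCCCCCCGCTTGCTTCAGAGTGTTTAACGCTCTGATTAAA-3'

Forward primer CGGACACCGCCCGCAA is found on the top strand at positions 35–50.
Taking the reverse complement of TTTAATCAGAGCGTTA gives TAACGCTCTGATTAAA, found at positions 95–110 on the template; the primer anneals here to the top strand with its 3' end pointing upstream.
The product is the template from position 35 through 110 (76 bp).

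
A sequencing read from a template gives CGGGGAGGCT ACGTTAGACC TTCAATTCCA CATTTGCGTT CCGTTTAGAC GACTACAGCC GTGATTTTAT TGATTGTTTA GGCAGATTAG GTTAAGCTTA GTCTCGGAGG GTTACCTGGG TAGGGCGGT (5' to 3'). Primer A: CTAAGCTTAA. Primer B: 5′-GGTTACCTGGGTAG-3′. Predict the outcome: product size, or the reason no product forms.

Primer A (CTAAGCTTAA) has reverse complement TTAAGCTTAG, which matches the top strand at positions 92–101; primer A anneals to the top strand there with its 3' end pointing upstream toward position 92.
Primer B (GGTTACCTGGGTAG) matches the top strand directly at positions 110–123; it anneals to the bottom strand with its 3' end pointing downstream toward position 123.
The 3' ends diverge (primer A extends toward position 1, primer B toward position 129), so the primers never converge on a shared product.

No product — the primers' 3' ends point away from each other.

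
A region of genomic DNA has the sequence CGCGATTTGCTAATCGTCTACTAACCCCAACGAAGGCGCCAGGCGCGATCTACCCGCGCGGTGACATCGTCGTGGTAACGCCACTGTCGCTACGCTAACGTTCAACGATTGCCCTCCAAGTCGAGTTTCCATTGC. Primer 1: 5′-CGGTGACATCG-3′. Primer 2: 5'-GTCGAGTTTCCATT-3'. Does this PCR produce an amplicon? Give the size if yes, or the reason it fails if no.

Primer 1 (CGGTGACATCG) matches the top strand at positions 59–69 (3' end points downstream).
Primer 2 (GTCGAGTTTCCATT) also matches the top strand directly, at positions 120–133 — its reverse complement AATGGAAACTCGAC is not present.
Both primers anneal to the bottom strand with 3' ends pointing the same way, so neither can prime synthesis back toward the other.

No product — both primers anneal to the same strand and extend in the same direction.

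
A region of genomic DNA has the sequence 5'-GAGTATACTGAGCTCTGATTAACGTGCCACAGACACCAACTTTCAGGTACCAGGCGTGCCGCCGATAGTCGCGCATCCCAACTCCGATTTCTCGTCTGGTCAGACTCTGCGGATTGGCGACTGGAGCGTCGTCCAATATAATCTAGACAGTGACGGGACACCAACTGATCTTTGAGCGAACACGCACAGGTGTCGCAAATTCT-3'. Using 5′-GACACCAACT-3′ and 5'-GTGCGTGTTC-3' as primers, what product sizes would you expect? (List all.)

156 bp, 31 bp

The forward primer GACACCAACT matches the top strand at positions 32–41, 157–166.
The reverse primer's reverse complement is GAACACGCAC, matching at positions 178–187.
Each forward site pairs with the reverse site to give a product ending at position 187: sizes 156, 31 bp.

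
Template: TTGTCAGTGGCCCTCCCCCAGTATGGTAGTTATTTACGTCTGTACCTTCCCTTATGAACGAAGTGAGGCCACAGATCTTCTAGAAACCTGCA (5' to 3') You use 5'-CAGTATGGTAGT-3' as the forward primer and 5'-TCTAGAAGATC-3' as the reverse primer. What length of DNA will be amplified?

66 bp

Scanning the template, CAGTATGGTAGT occurs at positions 19–30; this primer anneals to the bottom strand there with its 3' end pointing downstream.
Reverse complement of the reverse primer: GATCTTCTAGA. This occurs on the top strand at positions 74–84.
Product length = (reverse-primer end) − (forward-primer start) + 1 = 84 − 19 + 1 = 66 bp.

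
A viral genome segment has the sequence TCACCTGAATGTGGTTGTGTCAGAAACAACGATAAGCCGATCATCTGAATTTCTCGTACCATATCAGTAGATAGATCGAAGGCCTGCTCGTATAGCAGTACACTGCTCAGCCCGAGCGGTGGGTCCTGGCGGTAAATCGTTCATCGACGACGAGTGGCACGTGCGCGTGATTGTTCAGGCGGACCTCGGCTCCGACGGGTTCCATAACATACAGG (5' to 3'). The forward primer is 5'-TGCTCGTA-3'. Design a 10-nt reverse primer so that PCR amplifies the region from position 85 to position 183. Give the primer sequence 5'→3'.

5'-TCCGCCTGAA-3'

The product's 3' end on the top strand is position 183.
The reverse primer anneals to the top strand over positions 174–183, i.e. to TTCAGGCGGA.
Its sequence written 5'→3' is the reverse complement: TCCGCCTGAA.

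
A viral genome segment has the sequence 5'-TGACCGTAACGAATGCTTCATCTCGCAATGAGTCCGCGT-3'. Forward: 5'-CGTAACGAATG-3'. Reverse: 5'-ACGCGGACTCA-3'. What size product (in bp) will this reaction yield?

35 bp

Scanning the template, CGTAACGAATG occurs at positions 5–15; this primer anneals to the bottom strand there with its 3' end pointing downstream.
Reverse complement of the reverse primer: TGAGTCCGCGT. This occurs on the top strand at positions 29–39.
Amplicon spans positions 5–39: 35 bp.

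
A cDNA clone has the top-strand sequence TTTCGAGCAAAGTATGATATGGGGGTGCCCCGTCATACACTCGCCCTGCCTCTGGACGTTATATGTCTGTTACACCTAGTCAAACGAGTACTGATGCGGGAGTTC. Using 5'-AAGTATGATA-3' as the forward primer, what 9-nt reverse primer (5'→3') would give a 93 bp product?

5'-CTCCCGCAT-3'

The forward primer binds at positions 10–19, so a 93 bp product ends at position 10 + 93 − 1 = 102.
The reverse primer anneals to the top strand over positions 94–102, i.e. to ATGCGGGAG.
Its sequence written 5'→3' is the reverse complement: CTCCCGCAT.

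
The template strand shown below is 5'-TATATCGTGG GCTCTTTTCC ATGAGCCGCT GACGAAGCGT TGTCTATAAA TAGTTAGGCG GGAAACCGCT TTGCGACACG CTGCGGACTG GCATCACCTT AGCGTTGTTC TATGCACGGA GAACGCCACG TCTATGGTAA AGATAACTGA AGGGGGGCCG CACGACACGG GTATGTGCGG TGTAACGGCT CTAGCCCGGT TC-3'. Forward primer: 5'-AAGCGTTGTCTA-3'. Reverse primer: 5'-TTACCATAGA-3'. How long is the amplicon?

Scanning the template, AAGCGTTGTCTA occurs at positions 35–46; this primer anneals to the bottom strand there with its 3' end pointing downstream.
The reverse primer's reverse complement is TCTATGGTAA, which matches the template at positions 131–140.
Amplicon spans positions 35–140: 106 bp.

106 bp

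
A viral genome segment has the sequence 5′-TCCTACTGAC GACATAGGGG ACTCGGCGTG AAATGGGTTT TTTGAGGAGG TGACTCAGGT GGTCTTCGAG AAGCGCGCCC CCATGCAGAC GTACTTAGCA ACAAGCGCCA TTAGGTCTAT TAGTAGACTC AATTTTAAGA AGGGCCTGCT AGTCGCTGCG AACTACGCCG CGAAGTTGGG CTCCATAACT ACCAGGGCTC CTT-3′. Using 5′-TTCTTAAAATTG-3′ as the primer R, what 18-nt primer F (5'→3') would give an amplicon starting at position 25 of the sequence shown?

The reverse primer's reverse complement CAATTTTAAGAA matches the template at positions 130–141; the product starts at position 25.
The forward primer is identical to the top strand over positions 25–42: GGCGTGAAATGGGTTTTT.

5'-GGCGTGAAATGGGTTTTT-3'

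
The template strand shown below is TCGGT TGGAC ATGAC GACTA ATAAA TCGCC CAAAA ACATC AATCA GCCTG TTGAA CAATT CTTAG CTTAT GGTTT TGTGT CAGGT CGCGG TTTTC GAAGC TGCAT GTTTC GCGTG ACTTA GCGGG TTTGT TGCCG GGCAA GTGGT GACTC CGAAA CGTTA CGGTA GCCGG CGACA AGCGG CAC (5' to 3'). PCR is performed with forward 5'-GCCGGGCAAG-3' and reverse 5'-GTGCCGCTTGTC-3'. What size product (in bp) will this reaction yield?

52 bp

The forward primer matches the template at positions 132–141.
The reverse primer's reverse complement is GACAAGCGGCAC, which matches the template at positions 172–183.
Product length = (reverse-primer end) − (forward-primer start) + 1 = 183 − 132 + 1 = 52 bp.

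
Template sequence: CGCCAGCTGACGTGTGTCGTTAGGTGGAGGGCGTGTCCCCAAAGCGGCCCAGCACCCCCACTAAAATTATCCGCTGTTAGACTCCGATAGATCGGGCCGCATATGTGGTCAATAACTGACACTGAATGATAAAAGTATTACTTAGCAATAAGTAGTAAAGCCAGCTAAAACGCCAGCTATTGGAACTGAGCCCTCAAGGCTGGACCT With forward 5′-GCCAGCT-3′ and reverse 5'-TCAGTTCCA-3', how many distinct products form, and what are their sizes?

Three products: 188 bp, 30 bp, 18 bp

The forward primer GCCAGCT matches the top strand at positions 2–8, 160–166, 172–178.
The reverse primer's reverse complement is TGGAACTGA, matching at positions 181–189.
Each forward site pairs with the reverse site to give a product ending at position 189: sizes 188, 30, 18 bp.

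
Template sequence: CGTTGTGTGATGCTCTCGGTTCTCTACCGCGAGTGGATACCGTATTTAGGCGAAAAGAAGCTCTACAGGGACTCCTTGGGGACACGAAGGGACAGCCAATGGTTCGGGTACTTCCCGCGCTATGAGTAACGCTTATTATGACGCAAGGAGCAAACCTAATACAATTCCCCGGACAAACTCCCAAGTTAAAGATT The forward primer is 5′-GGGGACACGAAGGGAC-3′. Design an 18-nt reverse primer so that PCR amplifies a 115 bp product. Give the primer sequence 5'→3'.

The forward primer binds at positions 78–93, so a 115 bp product ends at position 78 + 115 − 1 = 192.
The reverse primer anneals to the top strand over positions 175–192, i.e. to AAACTCCCAAGTTAAAGA.
Its sequence written 5'→3' is the reverse complement: TCTTTAACTTGGGAGTTT.

5'-TCTTTAACTTGGGAGTTT-3'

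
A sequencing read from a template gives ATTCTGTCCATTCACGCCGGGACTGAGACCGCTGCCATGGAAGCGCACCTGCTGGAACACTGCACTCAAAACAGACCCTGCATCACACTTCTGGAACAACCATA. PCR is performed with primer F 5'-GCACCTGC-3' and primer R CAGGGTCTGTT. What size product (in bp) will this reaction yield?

Forward primer GCACCTGC is found on the top strand at positions 45–52.
Reverse complement of the reverse primer: AACAGACCCTG. This occurs on the top strand at positions 70–80.
The product runs from position 45 to position 80, so its length is 80 − 45 + 1 = 36 bp.

36 bp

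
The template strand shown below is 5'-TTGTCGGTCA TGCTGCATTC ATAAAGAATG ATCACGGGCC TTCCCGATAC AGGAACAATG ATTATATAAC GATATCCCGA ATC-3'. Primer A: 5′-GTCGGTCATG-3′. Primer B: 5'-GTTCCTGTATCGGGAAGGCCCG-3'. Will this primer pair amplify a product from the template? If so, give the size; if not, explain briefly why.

Primer A (GTCGGTCATG) matches the top strand at positions 3–12; it acts as a forward primer.
Primer B's reverse complement is CGGGCCTTCCCGATACAGGAAC, matching the top strand at positions 35–56; it acts as a reverse primer.
The 3' ends face each other across positions 3–56, giving a 54 bp product.

Yes — a 54 bp product.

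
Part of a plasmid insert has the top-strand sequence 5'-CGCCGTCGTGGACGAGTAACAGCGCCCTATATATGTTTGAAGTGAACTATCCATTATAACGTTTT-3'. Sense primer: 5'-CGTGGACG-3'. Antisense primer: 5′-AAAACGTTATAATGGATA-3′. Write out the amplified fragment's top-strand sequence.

5'-CGTGGACGAGTAACAGCGCCCTATATATGTTTGAAGTGAACTATCCATTATAACGTTTT-3'

The forward primer matches the template at positions 7–14.
Taking the reverse complement of AAAACGTTATAATGGATA gives TATCCATTATAACGTTTT, found at positions 48–65 on the template; the primer anneals here to the top strand with its 3' end pointing upstream.
The product is the template from position 7 through 65 (59 bp).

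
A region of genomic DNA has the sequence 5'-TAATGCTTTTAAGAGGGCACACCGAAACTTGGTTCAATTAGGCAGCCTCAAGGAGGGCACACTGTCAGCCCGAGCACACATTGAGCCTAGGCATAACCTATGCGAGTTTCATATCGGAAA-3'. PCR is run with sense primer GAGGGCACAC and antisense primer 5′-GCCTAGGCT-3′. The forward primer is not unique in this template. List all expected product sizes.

The forward primer GAGGGCACAC matches the top strand at positions 13–22, 53–62.
The reverse primer's reverse complement is AGCCTAGGC, matching at positions 84–92.
Each forward site pairs with the reverse site to give a product ending at position 92: sizes 80, 40 bp.

80 bp, 40 bp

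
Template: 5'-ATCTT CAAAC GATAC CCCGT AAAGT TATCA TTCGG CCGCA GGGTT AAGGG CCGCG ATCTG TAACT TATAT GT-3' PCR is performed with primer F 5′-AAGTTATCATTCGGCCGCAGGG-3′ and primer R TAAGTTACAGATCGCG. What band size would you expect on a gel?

46 bp

Forward primer AAGTTATCATTCGGCCGCAGGG is found on the top strand at positions 22–43.
Taking the reverse complement of TAAGTTACAGATCGCG gives CGCGATCTGTAACTTA, found at positions 52–67 on the template; the primer anneals here to the top strand with its 3' end pointing upstream.
Product length = (reverse-primer end) − (forward-primer start) + 1 = 67 − 22 + 1 = 46 bp.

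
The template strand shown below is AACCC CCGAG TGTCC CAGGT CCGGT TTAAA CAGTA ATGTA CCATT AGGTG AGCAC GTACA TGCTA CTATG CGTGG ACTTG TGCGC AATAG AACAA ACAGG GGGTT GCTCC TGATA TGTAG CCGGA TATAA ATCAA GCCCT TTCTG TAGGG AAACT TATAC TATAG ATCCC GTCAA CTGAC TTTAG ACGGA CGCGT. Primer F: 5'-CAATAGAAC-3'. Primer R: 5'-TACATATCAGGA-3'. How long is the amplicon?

The forward primer matches the template at positions 85–93.
Reverse complement of the reverse primer: TCCTGATATGTA. This occurs on the top strand at positions 108–119.
Product length = (reverse-primer end) − (forward-primer start) + 1 = 119 − 85 + 1 = 35 bp.

35 bp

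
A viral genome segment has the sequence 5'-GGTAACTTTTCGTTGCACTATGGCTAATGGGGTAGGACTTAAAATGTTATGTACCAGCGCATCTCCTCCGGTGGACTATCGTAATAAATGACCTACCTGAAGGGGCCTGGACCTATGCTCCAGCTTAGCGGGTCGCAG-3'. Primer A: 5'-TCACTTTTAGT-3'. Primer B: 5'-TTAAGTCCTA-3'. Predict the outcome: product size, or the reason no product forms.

Primer A (TCACTTTTAGT) does not match the top strand, and its reverse complement ACTAAAAGTGA does not match either.
With no annealing site for primer A, no amplification occurs.

No product — primer A has no binding site in the template.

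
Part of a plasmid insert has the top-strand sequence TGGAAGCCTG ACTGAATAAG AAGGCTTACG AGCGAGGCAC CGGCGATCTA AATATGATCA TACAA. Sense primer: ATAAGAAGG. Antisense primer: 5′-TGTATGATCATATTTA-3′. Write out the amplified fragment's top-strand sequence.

5'-ATAAGAAGGCTTACGAGCGAGGCACCGGCGATCTAAATATGATCATACA-3'

The forward primer matches the template at positions 16–24.
The reverse primer's reverse complement is TAAATATGATCATACA, which matches the template at positions 49–64.
The product is the template from position 16 through 64 (49 bp).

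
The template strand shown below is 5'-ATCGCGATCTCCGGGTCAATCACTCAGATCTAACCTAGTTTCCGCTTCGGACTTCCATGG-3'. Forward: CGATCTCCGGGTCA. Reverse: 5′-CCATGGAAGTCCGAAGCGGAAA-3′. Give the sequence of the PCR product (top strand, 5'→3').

Forward primer CGATCTCCGGGTCA is found on the top strand at positions 5–18.
Reverse complement of the reverse primer: TTTCCGCTTCGGACTTCCATGG. This occurs on the top strand at positions 39–60.
The product is the template from position 5 through 60 (56 bp).

5'-CGATCTCCGGGTCAATCACTCAGATCTAACCTAGTTTCCGCTTCGGACTTCCATGG-3'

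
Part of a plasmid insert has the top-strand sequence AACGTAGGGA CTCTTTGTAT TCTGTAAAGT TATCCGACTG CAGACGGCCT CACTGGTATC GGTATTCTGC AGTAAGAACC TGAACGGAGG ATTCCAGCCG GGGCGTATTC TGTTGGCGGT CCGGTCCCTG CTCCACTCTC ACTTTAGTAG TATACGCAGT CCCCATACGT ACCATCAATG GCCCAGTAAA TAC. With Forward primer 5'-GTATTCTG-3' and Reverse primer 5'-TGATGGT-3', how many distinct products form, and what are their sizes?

Three products: 161 bp, 116 bp, 73 bp

The forward primer GTATTCTG matches the top strand at positions 17–24, 62–69, 105–112.
The reverse primer's reverse complement is ACCATCA, matching at positions 171–177.
Each forward site pairs with the reverse site to give a product ending at position 177: sizes 161, 116, 73 bp.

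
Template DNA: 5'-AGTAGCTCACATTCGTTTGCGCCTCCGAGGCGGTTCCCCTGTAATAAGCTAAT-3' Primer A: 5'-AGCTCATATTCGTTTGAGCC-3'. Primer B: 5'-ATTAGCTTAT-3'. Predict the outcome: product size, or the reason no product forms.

Primer A (AGCTCATATTCGTTTGAGCC) does not match the top strand, and its reverse complement GGCTCAAACGAATATGAGCT does not match either.
With no annealing site for primer A, no amplification occurs.

No product — primer A has no binding site in the template.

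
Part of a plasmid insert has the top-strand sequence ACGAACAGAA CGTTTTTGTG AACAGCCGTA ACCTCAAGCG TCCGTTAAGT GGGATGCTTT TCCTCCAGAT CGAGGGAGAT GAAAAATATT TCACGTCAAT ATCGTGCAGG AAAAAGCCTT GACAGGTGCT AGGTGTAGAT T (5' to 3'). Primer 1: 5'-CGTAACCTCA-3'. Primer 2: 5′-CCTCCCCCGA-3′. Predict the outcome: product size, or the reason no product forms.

Primer 2 (CCTCCCCCGA) does not match the top strand, and its reverse complement TCGGGGGAGG does not match either.
With no annealing site for primer 2, no amplification occurs.

No product — primer 2 has no binding site in the template.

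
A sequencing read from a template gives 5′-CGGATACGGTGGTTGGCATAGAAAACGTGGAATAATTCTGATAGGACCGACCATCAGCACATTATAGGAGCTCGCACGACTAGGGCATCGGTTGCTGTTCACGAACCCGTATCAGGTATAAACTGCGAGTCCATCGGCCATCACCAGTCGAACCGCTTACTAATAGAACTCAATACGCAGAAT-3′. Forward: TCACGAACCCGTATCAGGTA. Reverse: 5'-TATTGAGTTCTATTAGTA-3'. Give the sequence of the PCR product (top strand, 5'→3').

5'-TCACGAACCCGTATCAGGTATAAACTGCGAGTCCATCGGCCATCACCAGTCGAACCGCTTACTAATAGAACTCAATA-3'

Scanning the template, TCACGAACCCGTATCAGGTA occurs at positions 99–118; this primer anneals to the bottom strand there with its 3' end pointing downstream.
Taking the reverse complement of TATTGAGTTCTATTAGTA gives TACTAATAGAACTCAATA, found at positions 158–175 on the template; the primer anneals here to the top strand with its 3' end pointing upstream.
The product is the template from position 99 through 175 (77 bp).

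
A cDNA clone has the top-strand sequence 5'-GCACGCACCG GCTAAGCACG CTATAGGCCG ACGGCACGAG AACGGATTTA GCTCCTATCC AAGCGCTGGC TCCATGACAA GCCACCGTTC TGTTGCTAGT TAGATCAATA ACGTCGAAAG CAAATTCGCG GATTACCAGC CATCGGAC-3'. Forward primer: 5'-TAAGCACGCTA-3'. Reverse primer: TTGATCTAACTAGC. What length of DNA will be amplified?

96 bp

Scanning the template, TAAGCACGCTA occurs at positions 13–23; this primer anneals to the bottom strand there with its 3' end pointing downstream.
Taking the reverse complement of TTGATCTAACTAGC gives GCTAGTTAGATCAA, found at positions 95–108 on the template; the primer anneals here to the top strand with its 3' end pointing upstream.
Amplicon spans positions 13–108: 96 bp.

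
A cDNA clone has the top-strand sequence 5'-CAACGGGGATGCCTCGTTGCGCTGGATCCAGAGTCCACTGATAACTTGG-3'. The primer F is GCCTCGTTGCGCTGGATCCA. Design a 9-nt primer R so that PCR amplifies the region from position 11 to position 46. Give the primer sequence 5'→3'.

5'-AGTTATCAG-3'

The product's 3' end on the top strand is position 46.
The reverse primer anneals to the top strand over positions 38–46, i.e. to CTGATAACT.
Its sequence written 5'→3' is the reverse complement: AGTTATCAG.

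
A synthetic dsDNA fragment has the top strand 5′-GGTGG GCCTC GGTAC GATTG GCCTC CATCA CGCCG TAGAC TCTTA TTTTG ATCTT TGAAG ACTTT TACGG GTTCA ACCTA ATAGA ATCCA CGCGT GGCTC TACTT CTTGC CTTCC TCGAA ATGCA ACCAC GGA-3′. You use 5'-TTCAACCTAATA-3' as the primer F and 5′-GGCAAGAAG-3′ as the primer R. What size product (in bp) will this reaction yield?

The forward primer matches the template at positions 72–83.
Reverse complement of the reverse primer: CTTCTTGCC. This occurs on the top strand at positions 103–111.
Amplicon spans positions 72–111: 40 bp.

40 bp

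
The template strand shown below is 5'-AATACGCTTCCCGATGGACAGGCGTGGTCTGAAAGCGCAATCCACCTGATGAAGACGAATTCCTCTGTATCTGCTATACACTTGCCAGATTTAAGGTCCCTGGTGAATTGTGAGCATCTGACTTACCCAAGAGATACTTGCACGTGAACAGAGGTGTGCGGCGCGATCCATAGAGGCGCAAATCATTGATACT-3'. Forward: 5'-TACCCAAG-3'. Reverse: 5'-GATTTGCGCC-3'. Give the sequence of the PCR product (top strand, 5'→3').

5'-TACCCAAGAGATACTTGCACGTGAACAGAGGTGTGCGGCGCGATCCATAGAGGCGCAAATC-3'

Scanning the template, TACCCAAG occurs at positions 124–131; this primer anneals to the bottom strand there with its 3' end pointing downstream.
The reverse primer's reverse complement is GGCGCAAATC, which matches the template at positions 175–184.
The product is the template from position 124 through 184 (61 bp).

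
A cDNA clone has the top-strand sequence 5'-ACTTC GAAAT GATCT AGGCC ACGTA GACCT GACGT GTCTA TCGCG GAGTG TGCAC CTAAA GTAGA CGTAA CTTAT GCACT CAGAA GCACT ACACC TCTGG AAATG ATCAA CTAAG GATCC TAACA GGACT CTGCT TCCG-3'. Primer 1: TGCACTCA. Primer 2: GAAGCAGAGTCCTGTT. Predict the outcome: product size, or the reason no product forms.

Primer 1 (TGCACTCA) matches the top strand at positions 75–82; it acts as a forward primer.
Primer 2's reverse complement is AACAGGACTCTGCTTC, matching the top strand at positions 122–137; it acts as a reverse primer.
The 3' ends face each other across positions 75–137, giving a 63 bp product.

Yes — a 63 bp product.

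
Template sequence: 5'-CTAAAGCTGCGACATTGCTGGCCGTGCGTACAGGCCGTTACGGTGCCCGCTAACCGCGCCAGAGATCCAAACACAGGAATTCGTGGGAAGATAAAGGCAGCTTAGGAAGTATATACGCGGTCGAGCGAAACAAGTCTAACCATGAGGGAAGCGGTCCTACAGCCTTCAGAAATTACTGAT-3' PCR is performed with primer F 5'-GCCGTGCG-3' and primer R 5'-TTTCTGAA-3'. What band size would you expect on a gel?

152 bp

Scanning the template, GCCGTGCG occurs at positions 21–28; this primer anneals to the bottom strand there with its 3' end pointing downstream.
Reverse complement of the reverse primer: TTCAGAAA. This occurs on the top strand at positions 165–172.
Amplicon spans positions 21–172: 152 bp.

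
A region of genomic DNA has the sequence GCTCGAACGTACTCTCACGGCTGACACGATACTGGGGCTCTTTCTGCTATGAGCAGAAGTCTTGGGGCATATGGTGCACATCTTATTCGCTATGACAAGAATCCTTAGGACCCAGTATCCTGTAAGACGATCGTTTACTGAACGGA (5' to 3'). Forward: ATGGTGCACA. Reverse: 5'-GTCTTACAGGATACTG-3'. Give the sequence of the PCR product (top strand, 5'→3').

5'-ATGGTGCACATCTTATTCGCTATGACAAGAATCCTTAGGACCCAGTATCCTGTAAGAC-3'

Scanning the template, ATGGTGCACA occurs at positions 71–80; this primer anneals to the bottom strand there with its 3' end pointing downstream.
The reverse primer's reverse complement is CAGTATCCTGTAAGAC, which matches the template at positions 113–128.
The product is the template from position 71 through 128 (58 bp).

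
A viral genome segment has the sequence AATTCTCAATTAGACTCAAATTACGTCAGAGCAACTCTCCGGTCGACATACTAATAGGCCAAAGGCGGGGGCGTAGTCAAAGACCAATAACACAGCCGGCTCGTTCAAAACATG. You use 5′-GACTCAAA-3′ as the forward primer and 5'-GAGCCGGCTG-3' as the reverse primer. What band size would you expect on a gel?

90 bp

Scanning the template, GACTCAAA occurs at positions 13–20; this primer anneals to the bottom strand there with its 3' end pointing downstream.
The reverse primer's reverse complement is CAGCCGGCTC, which matches the template at positions 93–102.
Amplicon spans positions 13–102: 90 bp.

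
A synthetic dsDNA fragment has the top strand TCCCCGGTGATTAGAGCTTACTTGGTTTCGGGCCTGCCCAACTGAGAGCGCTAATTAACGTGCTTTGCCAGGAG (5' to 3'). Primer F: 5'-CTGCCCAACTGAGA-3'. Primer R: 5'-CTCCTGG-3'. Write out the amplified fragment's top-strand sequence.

5'-CTGCCCAACTGAGAGCGCTAATTAACGTGCTTTGCCAGGAG-3'

Scanning the template, CTGCCCAACTGAGA occurs at positions 34–47; this primer anneals to the bottom strand there with its 3' end pointing downstream.
Taking the reverse complement of CTCCTGG gives CCAGGAG, found at positions 68–74 on the template; the primer anneals here to the top strand with its 3' end pointing upstream.
The product is the template from position 34 through 74 (41 bp).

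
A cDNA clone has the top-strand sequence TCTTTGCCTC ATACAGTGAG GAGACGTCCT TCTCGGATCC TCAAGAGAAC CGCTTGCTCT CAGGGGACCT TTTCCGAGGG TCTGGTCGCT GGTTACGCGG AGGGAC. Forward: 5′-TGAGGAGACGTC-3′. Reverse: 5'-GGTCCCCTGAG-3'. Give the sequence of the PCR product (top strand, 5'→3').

5'-TGAGGAGACGTCCTTCTCGGATCCTCAAGAGAACCGCTTGCTCTCAGGGGACC-3'

Scanning the template, TGAGGAGACGTC occurs at positions 17–28; this primer anneals to the bottom strand there with its 3' end pointing downstream.
Reverse complement of the reverse primer: CTCAGGGGACC. This occurs on the top strand at positions 59–69.
The product is the template from position 17 through 69 (53 bp).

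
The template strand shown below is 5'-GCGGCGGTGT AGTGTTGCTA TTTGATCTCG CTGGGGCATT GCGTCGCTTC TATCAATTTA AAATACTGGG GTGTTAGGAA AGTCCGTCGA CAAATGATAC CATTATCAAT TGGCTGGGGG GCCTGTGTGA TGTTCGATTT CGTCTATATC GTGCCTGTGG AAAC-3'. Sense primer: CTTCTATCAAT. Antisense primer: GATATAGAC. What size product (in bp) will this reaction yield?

104 bp

Scanning the template, CTTCTATCAAT occurs at positions 47–57; this primer anneals to the bottom strand there with its 3' end pointing downstream.
Taking the reverse complement of GATATAGAC gives GTCTATATC, found at positions 142–150 on the template; the primer anneals here to the top strand with its 3' end pointing upstream.
Product length = (reverse-primer end) − (forward-primer start) + 1 = 150 − 47 + 1 = 104 bp.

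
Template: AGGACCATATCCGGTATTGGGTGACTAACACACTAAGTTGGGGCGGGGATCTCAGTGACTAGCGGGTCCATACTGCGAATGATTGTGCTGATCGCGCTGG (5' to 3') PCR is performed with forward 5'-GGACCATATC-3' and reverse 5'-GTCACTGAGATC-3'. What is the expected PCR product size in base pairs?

Forward primer GGACCATATC is found on the top strand at positions 2–11.
Taking the reverse complement of GTCACTGAGATC gives GATCTCAGTGAC, found at positions 48–59 on the template; the primer anneals here to the top strand with its 3' end pointing upstream.
Product length = (reverse-primer end) − (forward-primer start) + 1 = 59 − 2 + 1 = 58 bp.

58 bp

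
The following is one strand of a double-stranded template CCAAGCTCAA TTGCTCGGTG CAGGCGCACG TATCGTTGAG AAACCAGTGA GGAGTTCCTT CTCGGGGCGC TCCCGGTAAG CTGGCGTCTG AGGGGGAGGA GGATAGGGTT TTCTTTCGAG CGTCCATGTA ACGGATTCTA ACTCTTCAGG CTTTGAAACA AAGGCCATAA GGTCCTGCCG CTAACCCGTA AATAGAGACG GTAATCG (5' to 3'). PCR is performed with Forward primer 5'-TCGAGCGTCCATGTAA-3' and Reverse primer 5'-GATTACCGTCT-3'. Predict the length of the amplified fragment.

91 bp

Scanning the template, TCGAGCGTCCATGTAA occurs at positions 116–131; this primer anneals to the bottom strand there with its 3' end pointing downstream.
The reverse primer's reverse complement is AGACGGTAATC, which matches the template at positions 196–206.
Amplicon spans positions 116–206: 91 bp.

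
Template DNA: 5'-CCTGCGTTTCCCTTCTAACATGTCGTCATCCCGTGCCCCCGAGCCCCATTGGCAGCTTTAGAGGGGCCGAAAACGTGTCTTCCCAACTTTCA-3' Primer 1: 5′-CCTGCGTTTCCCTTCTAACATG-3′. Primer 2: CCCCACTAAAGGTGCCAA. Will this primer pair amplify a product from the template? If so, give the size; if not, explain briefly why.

Primer 2 (CCCCACTAAAGGTGCCAA) does not match the top strand, and its reverse complement TTGGCACCTTTAGTGGGG does not match either.
With no annealing site for primer 2, no amplification occurs.

No product — primer 2 has no binding site in the template.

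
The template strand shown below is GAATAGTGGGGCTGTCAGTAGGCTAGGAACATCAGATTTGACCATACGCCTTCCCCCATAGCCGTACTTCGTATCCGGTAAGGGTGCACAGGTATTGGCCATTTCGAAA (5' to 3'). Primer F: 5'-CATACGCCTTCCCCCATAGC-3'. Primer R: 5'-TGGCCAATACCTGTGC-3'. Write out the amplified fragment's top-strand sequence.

5'-CATACGCCTTCCCCCATAGCCGTACTTCGTATCCGGTAAGGGTGCACAGGTATTGGCCA-3'

The forward primer matches the template at positions 43–62.
Reverse complement of the reverse primer: GCACAGGTATTGGCCA. This occurs on the top strand at positions 86–101.
The product is the template from position 43 through 101 (59 bp).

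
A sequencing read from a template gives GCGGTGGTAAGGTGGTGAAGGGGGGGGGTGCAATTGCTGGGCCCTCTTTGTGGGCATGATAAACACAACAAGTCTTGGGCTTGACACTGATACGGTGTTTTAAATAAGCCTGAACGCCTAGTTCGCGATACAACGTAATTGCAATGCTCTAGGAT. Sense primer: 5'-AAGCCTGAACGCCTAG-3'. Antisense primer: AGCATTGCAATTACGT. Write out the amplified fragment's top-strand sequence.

Forward primer AAGCCTGAACGCCTAG is found on the top strand at positions 106–121.
Taking the reverse complement of AGCATTGCAATTACGT gives ACGTAATTGCAATGCT, found at positions 133–148 on the template; the primer anneals here to the top strand with its 3' end pointing upstream.
The product is the template from position 106 through 148 (43 bp).

5'-AAGCCTGAACGCCTAGTTCGCGATACAACGTAATTGCAATGCT-3'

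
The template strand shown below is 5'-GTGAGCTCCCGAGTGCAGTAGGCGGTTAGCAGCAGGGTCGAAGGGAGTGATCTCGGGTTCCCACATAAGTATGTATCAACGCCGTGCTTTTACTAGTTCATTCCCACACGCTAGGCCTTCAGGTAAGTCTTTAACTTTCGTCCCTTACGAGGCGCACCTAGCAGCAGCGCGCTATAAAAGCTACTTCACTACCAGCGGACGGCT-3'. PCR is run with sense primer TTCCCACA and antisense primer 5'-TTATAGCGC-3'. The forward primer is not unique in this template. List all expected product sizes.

120 bp, 77 bp

The forward primer TTCCCACA matches the top strand at positions 58–65, 101–108.
The reverse primer's reverse complement is GCGCTATAA, matching at positions 169–177.
Each forward site pairs with the reverse site to give a product ending at position 177: sizes 120, 77 bp.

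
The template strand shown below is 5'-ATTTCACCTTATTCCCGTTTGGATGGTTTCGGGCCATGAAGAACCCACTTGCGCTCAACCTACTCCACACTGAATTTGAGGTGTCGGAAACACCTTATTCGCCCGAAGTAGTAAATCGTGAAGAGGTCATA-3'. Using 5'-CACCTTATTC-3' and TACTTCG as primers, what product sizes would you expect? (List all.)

106 bp, 20 bp

The forward primer CACCTTATTC matches the top strand at positions 5–14, 91–100.
The reverse primer's reverse complement is CGAAGTA, matching at positions 104–110.
Each forward site pairs with the reverse site to give a product ending at position 110: sizes 106, 20 bp.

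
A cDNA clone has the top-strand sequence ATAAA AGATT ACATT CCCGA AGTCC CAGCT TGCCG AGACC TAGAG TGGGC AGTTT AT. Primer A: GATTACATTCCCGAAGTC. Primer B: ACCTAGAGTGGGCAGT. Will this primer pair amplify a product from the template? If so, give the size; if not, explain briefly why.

Primer A (GATTACATTCCCGAAGTC) matches the top strand at positions 7–24 (3' end points downstream).
Primer B (ACCTAGAGTGGGCAGT) also matches the top strand directly, at positions 38–53 — its reverse complement ACTGCCCACTCTAGGT is not present.
Both primers anneal to the bottom strand with 3' ends pointing the same way, so neither can prime synthesis back toward the other.

No product — both primers anneal to the same strand and extend in the same direction.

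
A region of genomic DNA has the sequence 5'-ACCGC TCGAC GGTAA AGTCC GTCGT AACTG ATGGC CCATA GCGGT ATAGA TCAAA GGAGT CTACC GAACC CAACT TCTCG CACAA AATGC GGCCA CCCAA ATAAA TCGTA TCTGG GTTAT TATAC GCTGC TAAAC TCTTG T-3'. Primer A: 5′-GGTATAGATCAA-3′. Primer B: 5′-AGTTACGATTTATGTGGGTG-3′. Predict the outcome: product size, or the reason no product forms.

No product — primer B has no binding site in the template.

Primer B (AGTTACGATTTATGTGGGTG) does not match the top strand, and its reverse complement CACCCACATAAATCGTAACT does not match either.
With no annealing site for primer B, no amplification occurs.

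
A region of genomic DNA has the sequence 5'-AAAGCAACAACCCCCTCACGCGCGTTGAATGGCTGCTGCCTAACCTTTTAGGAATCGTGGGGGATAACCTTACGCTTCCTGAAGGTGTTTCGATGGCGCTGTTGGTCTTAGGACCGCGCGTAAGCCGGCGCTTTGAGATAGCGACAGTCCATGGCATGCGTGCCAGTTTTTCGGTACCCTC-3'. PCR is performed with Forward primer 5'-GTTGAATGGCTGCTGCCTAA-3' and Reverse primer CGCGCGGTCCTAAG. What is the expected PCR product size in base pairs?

Scanning the template, GTTGAATGGCTGCTGCCTAA occurs at positions 24–43; this primer anneals to the bottom strand there with its 3' end pointing downstream.
The reverse primer's reverse complement is CTTAGGACCGCGCG, which matches the template at positions 107–120.
Product length = (reverse-primer end) − (forward-primer start) + 1 = 120 − 24 + 1 = 97 bp.

97 bp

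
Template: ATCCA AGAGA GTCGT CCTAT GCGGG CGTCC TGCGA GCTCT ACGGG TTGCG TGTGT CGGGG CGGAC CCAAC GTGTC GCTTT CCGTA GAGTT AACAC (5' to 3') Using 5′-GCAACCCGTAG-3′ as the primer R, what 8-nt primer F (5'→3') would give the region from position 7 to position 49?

The reverse primer's reverse complement CTACGGGTTGC matches the template at positions 39–49; the product starts at position 7.
The forward primer is identical to the top strand over positions 7–14: GAGAGTCG.

5'-GAGAGTCG-3'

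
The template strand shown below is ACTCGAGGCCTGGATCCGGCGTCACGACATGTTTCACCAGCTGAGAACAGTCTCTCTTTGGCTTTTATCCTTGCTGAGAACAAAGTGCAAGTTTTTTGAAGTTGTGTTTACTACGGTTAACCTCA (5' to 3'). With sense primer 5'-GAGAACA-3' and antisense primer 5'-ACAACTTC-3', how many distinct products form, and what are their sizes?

The forward primer GAGAACA matches the top strand at positions 43–49, 76–82.
The reverse primer's reverse complement is GAAGTTGT, matching at positions 98–105.
Each forward site pairs with the reverse site to give a product ending at position 105: sizes 63, 30 bp.

Two products: 63 bp, 30 bp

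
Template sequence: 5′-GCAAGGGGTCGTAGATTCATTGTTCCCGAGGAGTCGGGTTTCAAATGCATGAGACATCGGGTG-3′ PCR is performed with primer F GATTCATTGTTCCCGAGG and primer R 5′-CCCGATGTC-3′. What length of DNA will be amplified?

Forward primer GATTCATTGTTCCCGAGG is found on the top strand at positions 14–31.
The reverse primer's reverse complement is GACATCGGG, which matches the template at positions 53–61.
Amplicon spans positions 14–61: 48 bp.

48 bp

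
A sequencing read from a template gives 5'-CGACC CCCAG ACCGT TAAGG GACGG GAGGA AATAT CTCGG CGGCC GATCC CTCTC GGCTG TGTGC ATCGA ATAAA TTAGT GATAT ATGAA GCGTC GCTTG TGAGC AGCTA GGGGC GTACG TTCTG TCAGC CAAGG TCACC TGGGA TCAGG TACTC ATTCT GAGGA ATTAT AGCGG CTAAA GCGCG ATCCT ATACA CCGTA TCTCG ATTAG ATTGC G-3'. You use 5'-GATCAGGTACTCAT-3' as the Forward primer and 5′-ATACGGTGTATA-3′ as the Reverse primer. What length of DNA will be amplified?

58 bp

Scanning the template, GATCAGGTACTCAT occurs at positions 144–157; this primer anneals to the bottom strand there with its 3' end pointing downstream.
The reverse primer's reverse complement is TATACACCGTAT, which matches the template at positions 190–201.
The product runs from position 144 to position 201, so its length is 201 − 144 + 1 = 58 bp.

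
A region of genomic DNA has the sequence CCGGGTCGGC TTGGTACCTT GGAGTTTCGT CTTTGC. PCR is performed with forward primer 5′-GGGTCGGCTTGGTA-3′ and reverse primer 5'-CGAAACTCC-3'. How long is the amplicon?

The forward primer matches the template at positions 3–16.
Taking the reverse complement of CGAAACTCC gives GGAGTTTCG, found at positions 21–29 on the template; the primer anneals here to the top strand with its 3' end pointing upstream.
Product length = (reverse-primer end) − (forward-primer start) + 1 = 29 − 3 + 1 = 27 bp.

27 bp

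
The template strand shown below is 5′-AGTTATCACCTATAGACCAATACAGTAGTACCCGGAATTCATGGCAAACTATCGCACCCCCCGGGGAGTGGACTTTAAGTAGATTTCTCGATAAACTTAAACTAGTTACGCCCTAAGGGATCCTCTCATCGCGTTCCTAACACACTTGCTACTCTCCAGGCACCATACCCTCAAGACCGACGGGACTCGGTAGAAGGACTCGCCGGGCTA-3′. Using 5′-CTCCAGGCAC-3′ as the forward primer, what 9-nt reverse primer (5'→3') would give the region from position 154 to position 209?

5'-AGCCCGGCG-3'

The product's 3' end on the top strand is position 209.
The reverse primer anneals to the top strand over positions 201–209, i.e. to CGCCGGGCT.
Its sequence written 5'→3' is the reverse complement: AGCCCGGCG.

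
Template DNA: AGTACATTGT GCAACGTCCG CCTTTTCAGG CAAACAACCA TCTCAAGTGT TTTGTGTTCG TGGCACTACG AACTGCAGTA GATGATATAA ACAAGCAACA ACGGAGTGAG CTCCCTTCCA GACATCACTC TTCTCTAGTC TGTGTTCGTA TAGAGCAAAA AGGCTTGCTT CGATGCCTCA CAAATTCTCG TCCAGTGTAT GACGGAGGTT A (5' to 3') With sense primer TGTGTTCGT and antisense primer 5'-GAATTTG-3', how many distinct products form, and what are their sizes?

Two products: 135 bp, 47 bp

The forward primer TGTGTTCGT matches the top strand at positions 53–61, 141–149.
The reverse primer's reverse complement is CAAATTC, matching at positions 181–187.
Each forward site pairs with the reverse site to give a product ending at position 187: sizes 135, 47 bp.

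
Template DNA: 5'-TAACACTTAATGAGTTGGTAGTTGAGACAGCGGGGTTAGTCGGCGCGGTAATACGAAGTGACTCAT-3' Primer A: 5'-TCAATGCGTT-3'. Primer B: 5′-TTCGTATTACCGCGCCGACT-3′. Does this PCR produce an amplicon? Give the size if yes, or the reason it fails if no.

No product — primer A has no binding site in the template.

Primer A (TCAATGCGTT) does not match the top strand, and its reverse complement AACGCATTGA does not match either.
With no annealing site for primer A, no amplification occurs.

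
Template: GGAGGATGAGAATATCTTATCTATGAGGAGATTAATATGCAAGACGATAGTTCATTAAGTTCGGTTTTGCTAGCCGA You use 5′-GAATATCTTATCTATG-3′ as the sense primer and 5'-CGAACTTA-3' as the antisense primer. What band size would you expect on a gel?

54 bp

Scanning the template, GAATATCTTATCTATG occurs at positions 10–25; this primer anneals to the bottom strand there with its 3' end pointing downstream.
Taking the reverse complement of CGAACTTA gives TAAGTTCG, found at positions 56–63 on the template; the primer anneals here to the top strand with its 3' end pointing upstream.
Product length = (reverse-primer end) − (forward-primer start) + 1 = 63 − 10 + 1 = 54 bp.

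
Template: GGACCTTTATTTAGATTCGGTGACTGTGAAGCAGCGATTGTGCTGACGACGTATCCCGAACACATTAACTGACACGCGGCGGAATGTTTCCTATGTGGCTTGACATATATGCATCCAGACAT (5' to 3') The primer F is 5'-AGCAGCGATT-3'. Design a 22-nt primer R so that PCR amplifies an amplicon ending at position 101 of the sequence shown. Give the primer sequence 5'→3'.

5'-AAGCCACATAGGAAACATTCCG-3'

The forward primer binds at positions 30–39; the product's 3' end on the top strand is position 101.
The reverse primer anneals to the top strand over positions 80–101, i.e. to CGGAATGTTTCCTATGTGGCTT.
Its sequence written 5'→3' is the reverse complement: AAGCCACATAGGAAACATTCCG.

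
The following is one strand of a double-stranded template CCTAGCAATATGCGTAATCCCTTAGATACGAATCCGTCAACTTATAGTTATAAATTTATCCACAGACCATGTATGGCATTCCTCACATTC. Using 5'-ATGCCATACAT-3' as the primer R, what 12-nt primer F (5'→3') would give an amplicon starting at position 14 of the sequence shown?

5'-GTAATCCCTTAG-3'

The reverse primer's reverse complement ATGTATGGCAT matches the template at positions 69–79; the product starts at position 14.
The forward primer is identical to the top strand over positions 14–25: GTAATCCCTTAG.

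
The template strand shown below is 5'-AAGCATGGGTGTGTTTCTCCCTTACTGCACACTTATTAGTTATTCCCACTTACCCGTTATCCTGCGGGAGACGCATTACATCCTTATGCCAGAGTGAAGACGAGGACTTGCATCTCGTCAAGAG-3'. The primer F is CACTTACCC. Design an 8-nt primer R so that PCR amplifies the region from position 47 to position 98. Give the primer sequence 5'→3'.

The product's 3' end on the top strand is position 98.
The reverse primer anneals to the top strand over positions 91–98, i.e. to AGAGTGAA.
Its sequence written 5'→3' is the reverse complement: TTCACTCT.

5'-TTCACTCT-3'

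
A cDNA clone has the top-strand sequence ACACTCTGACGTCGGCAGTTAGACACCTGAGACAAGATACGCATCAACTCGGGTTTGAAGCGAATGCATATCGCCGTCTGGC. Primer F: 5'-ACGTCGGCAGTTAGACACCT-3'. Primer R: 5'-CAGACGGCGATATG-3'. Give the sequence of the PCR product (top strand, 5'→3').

5'-ACGTCGGCAGTTAGACACCTGAGACAAGATACGCATCAACTCGGGTTTGAAGCGAATGCATATCGCCGTCTG-3'

Scanning the template, ACGTCGGCAGTTAGACACCT occurs at positions 9–28; this primer anneals to the bottom strand there with its 3' end pointing downstream.
The reverse primer's reverse complement is CATATCGCCGTCTG, which matches the template at positions 67–80.
The product is the template from position 9 through 80 (72 bp).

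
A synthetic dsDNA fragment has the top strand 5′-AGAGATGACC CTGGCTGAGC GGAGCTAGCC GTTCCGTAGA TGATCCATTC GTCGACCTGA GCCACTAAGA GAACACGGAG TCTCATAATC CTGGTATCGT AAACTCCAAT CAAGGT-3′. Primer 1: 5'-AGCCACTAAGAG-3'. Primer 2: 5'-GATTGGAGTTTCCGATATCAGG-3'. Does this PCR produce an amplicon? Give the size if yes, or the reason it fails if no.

Primer 2 (GATTGGAGTTTCCGATATCAGG) does not match the top strand, and its reverse complement CCTGATATCGGAAACTCCAATC does not match either.
With no annealing site for primer 2, no amplification occurs.

No product — primer 2 has no binding site in the template.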